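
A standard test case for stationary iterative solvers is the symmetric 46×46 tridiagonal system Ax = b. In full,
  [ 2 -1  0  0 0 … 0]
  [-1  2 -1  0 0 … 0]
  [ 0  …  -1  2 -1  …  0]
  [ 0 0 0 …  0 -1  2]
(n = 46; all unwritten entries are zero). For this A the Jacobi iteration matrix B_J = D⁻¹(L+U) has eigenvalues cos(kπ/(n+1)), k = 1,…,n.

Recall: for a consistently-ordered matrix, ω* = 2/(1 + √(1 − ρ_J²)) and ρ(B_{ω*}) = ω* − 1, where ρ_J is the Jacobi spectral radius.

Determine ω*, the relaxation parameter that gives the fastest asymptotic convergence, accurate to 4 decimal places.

ω* = 1.8748

B_J for the 46×46 system has eigenvalues cos(kπ/47); ρ_J = cos(π/47) = 0.9978.
√(1−ρ_J²) simplifies to sin(π/47) = 0.06679.
Then 2/(1+√(1−ρ_J²)) = 2/(1+0.06679); ω* = 2/1.06679 = 1.8748.
[ρ_SOR] ω* − 1 = 0.8748.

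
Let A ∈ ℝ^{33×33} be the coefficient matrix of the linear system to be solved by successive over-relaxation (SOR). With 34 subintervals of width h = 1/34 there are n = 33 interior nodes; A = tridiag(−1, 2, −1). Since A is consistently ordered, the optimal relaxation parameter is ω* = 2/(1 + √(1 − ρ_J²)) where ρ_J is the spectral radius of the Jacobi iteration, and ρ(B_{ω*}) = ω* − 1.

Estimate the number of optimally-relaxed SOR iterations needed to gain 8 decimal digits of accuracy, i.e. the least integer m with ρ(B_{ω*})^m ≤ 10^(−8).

spectrum of D⁻¹(L+U) = {cos(kπ/34) : 1≤k≤33}; ρ_J = cos(π/34) = 0.9957342.
1 − cos²(π/34) = sin²(π/34) ⇒ √(1−ρ_J²) = sin(π/34) = 0.0922684.
[ω*] 2 ÷ (1 + 0.0922684) = 2 ÷ 1.0922684 = 1.8310518.
ρ_SOR = ω* − 1 = 1.8310518 − 1 = 0.8310518.
ρ_SOR^m ≤ 10^(−8) ⇔ m ≥ 8·ln10/(−ln 0.8310518) = 18.4207/0.185063 = 99.537; m = ⌈99.537⌉ = 100.

m = 100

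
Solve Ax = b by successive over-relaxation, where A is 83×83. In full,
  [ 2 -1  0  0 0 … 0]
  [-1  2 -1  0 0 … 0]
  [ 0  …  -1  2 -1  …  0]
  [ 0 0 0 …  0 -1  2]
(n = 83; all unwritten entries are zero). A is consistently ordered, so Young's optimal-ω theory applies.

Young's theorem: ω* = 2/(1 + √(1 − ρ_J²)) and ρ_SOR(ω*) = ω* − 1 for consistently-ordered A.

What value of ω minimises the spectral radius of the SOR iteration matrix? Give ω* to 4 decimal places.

ω* = 1.9279

B_J for the 83×83 system has eigenvalues cos(kπ/84); ρ_J = cos(π/84) = 0.9993.
√(1 − cos²(π/84)) = sin(π/84) ≈ 0.03739.
[ω*] 2 ÷ (1 + 0.03739) = 2 ÷ 1.03739 = 1.9279.
ρ_SOR = ω* − 1 ≈ 0.9279.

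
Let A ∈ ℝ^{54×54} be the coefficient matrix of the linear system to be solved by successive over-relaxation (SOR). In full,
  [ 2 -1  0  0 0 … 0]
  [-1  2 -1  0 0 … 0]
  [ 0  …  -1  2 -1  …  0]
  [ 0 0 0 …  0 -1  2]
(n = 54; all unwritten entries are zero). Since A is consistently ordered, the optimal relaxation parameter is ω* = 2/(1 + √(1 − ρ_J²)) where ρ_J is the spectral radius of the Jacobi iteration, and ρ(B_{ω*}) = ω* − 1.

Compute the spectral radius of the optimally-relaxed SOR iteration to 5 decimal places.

ρ_SOR = 0.89199

With n=54, ρ(Jacobi) = cos(π/55) = 0.99837.
√(1−ρ_J²) simplifies to sin(π/55) = 0.057089.
So ω* = 2/1.057089 = 1.89199 (Young).
At ω = 1.89199 every |λ(B_ω)| = ω−1, so ρ_SOR = 0.89199.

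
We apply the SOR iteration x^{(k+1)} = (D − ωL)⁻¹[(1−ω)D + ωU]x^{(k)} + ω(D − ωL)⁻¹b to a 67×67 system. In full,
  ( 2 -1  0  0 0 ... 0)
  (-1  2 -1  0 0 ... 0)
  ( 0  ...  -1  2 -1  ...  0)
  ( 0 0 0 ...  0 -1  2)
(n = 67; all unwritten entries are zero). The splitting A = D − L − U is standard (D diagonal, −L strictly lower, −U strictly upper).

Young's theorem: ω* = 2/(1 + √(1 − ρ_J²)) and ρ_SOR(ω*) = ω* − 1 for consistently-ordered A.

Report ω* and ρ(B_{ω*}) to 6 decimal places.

B_J for the 67×67 system has eigenvalues cos(kπ/68); ρ_J = cos(π/68) = 0.998933.
1 − cos²(π/68) = sin²(π/68) ⇒ √(1−ρ_J²) = sin(π/68) = 0.0461835.
Then 2/(1+√(1−ρ_J²)) = 2/(1+0.0461835); ω* = 2/1.0461835 = 1.911711.
ρ_SOR = ω* − 1 ≈ 0.911711.

ω* = 1.911711, ρ_SOR = 0.911711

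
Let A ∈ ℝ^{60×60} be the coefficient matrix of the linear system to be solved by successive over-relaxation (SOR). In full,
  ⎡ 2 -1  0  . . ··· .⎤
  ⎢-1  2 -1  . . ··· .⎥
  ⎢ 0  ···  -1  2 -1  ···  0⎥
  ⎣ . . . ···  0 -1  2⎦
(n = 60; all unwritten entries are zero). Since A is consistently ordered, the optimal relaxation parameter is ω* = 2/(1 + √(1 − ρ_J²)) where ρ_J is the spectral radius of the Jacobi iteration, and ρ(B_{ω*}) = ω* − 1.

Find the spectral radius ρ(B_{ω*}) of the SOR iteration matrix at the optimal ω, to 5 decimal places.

ρ_J = max_k |cos(kπ/61)| = cos(π/61) = 0.99867
√(1−ρ_J²) simplifies to sin(π/61) = 0.051479.
Then 2/(1+√(1−ρ_J²)) = 2/(1+0.051479); ω* = 2/1.051479 = 1.90208.
ρ(B_{ω*}) = ω*−1 = 0.90208

ρ_SOR = 0.90208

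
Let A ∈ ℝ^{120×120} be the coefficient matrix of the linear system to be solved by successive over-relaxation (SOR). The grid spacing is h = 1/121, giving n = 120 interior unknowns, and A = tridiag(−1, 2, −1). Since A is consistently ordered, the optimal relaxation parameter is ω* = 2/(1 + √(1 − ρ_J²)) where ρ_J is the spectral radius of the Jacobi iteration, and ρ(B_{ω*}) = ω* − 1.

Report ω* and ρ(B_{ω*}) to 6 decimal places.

ρ_J = max_k |cos(kπ/121)| = cos(π/121) = 0.999663
√(1−ρ_J²) simplifies to sin(π/121) = 0.0259607.
Then 2/(1+√(1−ρ_J²)) = 2/(1+0.0259607); ω* = 2/1.0259607 = 1.949392.
Hence ρ(B_{ω*}) = 1.949392 − 1 = 0.949392.

ω* = 1.949392, ρ_SOR = 0.949392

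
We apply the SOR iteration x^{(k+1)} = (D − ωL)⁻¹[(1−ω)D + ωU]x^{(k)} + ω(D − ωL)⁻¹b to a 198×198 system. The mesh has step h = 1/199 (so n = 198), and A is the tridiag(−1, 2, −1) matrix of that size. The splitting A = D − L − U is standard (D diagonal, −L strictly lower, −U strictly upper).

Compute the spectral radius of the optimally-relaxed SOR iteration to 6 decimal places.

ρ_SOR = 0.968918

B_J for the 198×198 system has eigenvalues cos(kπ/199); ρ_J = cos(π/199) = 0.999875.
root = sin(π/199) = 0.0157862  (since 1−cos² = sin²).
So ω* = 2/1.0157862 = 1.968918 (Young).
Hence ρ(B_{ω*}) = 1.968918 − 1 = 0.968918.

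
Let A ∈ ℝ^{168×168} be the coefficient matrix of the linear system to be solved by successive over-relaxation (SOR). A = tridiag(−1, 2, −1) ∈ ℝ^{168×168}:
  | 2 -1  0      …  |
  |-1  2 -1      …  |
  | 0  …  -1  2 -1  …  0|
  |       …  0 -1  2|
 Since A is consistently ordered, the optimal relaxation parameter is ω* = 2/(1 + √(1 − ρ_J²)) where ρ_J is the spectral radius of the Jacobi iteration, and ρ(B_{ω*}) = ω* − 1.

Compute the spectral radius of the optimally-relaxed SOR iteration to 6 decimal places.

ρ_SOR = 0.963502

B_J for the 168×168 system has eigenvalues cos(kπ/169); ρ_J = cos(π/169) = 0.999827.
√(1−ρ_J²) simplifies to sin(π/169) = 0.0185882.
ω* = 2/(1 + 0.0185882) = 2/1.0185882 = 1.963502.
[ρ_SOR] ω* − 1 = 0.963502.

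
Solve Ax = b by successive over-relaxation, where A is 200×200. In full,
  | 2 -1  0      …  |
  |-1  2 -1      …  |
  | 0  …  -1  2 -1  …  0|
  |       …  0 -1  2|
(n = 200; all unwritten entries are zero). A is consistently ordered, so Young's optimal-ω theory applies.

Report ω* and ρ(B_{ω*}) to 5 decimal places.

[ρ_J] n=200: ρ(B_J) = cos(π/(n+1)) = cos(π/201) = 0.99988.
root = sin(π/201) = 0.015629  (since 1−cos² = sin²).
ω* = 2/(1+0.015629) = 1.96922
[ρ_SOR] ω* − 1 = 0.96922.

ω* = 1.96922, ρ_SOR = 0.96922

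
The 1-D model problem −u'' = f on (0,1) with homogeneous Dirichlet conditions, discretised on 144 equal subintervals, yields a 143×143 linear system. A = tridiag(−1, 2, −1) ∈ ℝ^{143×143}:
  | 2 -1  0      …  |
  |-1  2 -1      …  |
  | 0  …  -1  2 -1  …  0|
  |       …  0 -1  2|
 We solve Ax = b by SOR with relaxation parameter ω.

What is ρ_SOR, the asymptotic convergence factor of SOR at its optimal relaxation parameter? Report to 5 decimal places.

ρ_SOR = 0.95730

[ρ_J] n=143: ρ(B_J) = cos(π/(n+1)) = cos(π/144) = 0.99976.
1 − cos²(π/144) = sin²(π/144) ⇒ √(1−ρ_J²) = sin(π/144) = 0.021815.
ω* = 2 / (1 + 0.021815) = 2 / 1.021815 ≈ 1.95730.
ρ_SOR = ω* − 1 ≈ 0.95730.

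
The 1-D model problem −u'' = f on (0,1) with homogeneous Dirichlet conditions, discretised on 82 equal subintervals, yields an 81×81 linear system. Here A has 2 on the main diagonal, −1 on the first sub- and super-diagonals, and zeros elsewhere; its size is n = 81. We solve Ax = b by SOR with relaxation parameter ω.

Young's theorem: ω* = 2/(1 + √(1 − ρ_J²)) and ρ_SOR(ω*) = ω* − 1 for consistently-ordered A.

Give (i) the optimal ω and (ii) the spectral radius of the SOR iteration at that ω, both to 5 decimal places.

ω* = 1.92622, ρ_SOR = 0.92622

[ρ_J] n=81: ρ(B_J) = cos(π/(n+1)) = cos(π/82) = 0.99927.
√(1−ρ_J²) = |sin(π/82)| = 0.038303
ω* = 2 / (1 + 0.038303) = 2 / 1.038303 ≈ 1.92622.
Hence ρ(B_{ω*}) = 1.92622 − 1 = 0.92622.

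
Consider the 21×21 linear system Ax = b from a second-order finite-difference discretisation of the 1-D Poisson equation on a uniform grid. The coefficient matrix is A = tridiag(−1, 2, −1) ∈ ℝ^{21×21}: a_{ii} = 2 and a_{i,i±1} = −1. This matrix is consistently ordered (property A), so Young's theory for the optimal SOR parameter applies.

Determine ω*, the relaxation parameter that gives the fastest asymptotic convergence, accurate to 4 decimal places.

ω* = 1.7508

ρ_J = max_k |cos(kπ/22)| = cos(π/22) = 0.9898
√(1−ρ_J²) simplifies to sin(π/22) = 0.14231.
ω* = 2/(1 + 0.14231) = 2/1.14231 = 1.7508.
[ρ_SOR] ω* − 1 = 0.7508.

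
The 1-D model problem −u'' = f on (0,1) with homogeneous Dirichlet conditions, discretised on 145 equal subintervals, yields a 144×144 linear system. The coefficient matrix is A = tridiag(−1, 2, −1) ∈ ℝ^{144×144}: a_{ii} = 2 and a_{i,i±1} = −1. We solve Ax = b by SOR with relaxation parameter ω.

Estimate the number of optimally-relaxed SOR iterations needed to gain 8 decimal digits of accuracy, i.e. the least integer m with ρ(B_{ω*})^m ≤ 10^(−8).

m = 426

ρ_J = max_k |cos(kπ/145)| = cos(π/145) = 0.9997653
1 − cos²(π/145) = sin²(π/145) ⇒ √(1−ρ_J²) = sin(π/145) = 0.0216645.
[ω*] 2 ÷ (1 + 0.0216645) = 2 ÷ 1.0216645 = 1.9575898.
At ω = 1.9575898 every |λ(B_ω)| = ω−1, so ρ_SOR = 0.9575898.
m ≥ 8·ln10 / (−ln 0.9575898) = 425.069; smallest integer m = 426.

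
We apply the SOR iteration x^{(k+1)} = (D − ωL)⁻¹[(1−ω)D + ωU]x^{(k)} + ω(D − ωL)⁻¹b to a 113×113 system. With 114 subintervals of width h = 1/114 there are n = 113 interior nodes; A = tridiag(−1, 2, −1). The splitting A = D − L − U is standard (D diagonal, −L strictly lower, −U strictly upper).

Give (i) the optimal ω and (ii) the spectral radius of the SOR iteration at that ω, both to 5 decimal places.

n=113: λ(B_J) = 1 − λ(A)/2 = cos(kπ/114); k=1 gives ρ_J = 0.99962.
√(1−ρ_J²) simplifies to sin(π/114) = 0.027554.
ω* = 2/(1+0.027554) = 1.94637
and ρ(B_{ω*}) = 1.94637 − 1 = 0.94637.

ω* = 1.94637, ρ_SOR = 0.94637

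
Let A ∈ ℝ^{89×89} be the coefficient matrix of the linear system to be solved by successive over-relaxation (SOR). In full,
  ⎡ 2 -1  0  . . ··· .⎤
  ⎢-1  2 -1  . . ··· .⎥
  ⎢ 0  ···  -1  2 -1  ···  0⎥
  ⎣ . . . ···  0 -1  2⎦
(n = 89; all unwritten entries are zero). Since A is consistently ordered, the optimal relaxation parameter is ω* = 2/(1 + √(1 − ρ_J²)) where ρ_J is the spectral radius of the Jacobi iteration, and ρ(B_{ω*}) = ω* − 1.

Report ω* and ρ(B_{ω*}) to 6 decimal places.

ω* = 1.932555, ρ_SOR = 0.932555

n=89: λ(B_J) = 1 − λ(A)/2 = cos(kπ/90); k=1 gives ρ_J = 0.999391.
√(1−ρ_J²) = |sin(π/90)| = 0.0348995
So ω* = 2/1.0348995 = 1.932555 (Young).
ρ_SOR = ω* − 1 = 1.932555 − 1 = 0.932555.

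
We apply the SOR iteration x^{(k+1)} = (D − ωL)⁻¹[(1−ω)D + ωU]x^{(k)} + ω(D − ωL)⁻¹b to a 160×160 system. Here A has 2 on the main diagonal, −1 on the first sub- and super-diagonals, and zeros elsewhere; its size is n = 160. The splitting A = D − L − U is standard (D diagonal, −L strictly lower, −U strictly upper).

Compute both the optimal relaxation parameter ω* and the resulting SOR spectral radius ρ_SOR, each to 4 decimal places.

ω* = 1.9617, ρ_SOR = 0.9617

B_J for the 160×160 system has eigenvalues cos(kπ/161); ρ_J = cos(π/161) = 0.9998.
√(1−ρ_J²) simplifies to sin(π/161) = 0.01951.
Then 2/(1+√(1−ρ_J²)) = 2/(1+0.01951); ω* = 2/1.01951 = 1.9617.
ρ_SOR = ω* − 1 ≈ 0.9617.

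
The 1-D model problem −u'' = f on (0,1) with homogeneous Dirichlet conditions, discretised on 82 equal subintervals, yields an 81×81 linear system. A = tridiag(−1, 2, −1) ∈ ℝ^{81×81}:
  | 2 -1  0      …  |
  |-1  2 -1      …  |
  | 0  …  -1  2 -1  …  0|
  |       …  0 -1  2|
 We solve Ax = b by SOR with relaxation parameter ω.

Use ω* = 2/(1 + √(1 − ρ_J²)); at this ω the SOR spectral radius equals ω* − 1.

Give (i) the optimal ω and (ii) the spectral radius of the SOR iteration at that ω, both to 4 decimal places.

ω* = 1.9262, ρ_SOR = 0.9262

spectrum of D⁻¹(L+U) = {cos(kπ/82) : 1≤k≤81}; ρ_J = cos(π/82) = 0.9993.
1 − cos²(π/82) = sin²(π/82) ⇒ √(1−ρ_J²) = sin(π/82) = 0.03830.
So ω* = 2/1.03830 = 1.9262 (Young).
ρ_SOR = ω* − 1 = 1.9262 − 1 = 0.9262.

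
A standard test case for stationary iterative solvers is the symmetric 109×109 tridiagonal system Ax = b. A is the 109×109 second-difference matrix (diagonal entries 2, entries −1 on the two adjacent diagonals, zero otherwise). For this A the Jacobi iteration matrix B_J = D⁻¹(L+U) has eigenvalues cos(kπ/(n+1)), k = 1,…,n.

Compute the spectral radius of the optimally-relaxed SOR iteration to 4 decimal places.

With n=109, ρ(Jacobi) = cos(π/110) = 0.9996.
√(1−ρ_J²) simplifies to sin(π/110) = 0.02856.
So ω* = 2/1.02856 = 1.9445 (Young).
ρ_SOR = ω* − 1 = 1.9445 − 1 = 0.9445.

ρ_SOR = 0.9445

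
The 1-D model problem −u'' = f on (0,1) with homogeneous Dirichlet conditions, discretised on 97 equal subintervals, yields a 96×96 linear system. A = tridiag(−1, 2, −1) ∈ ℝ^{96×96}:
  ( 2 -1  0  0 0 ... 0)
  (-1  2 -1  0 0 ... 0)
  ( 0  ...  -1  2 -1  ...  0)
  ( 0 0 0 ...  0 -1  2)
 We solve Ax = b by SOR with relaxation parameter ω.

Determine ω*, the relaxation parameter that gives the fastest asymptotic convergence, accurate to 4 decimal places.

ρ_J = max_k |cos(kπ/97)| = cos(π/97) = 0.9995
1 − cos²(π/97) = sin²(π/97) ⇒ √(1−ρ_J²) = sin(π/97) = 0.03238.
ω* = 2/(1 + 0.03238) = 2/1.03238 = 1.9373.
[ρ_SOR] ω* − 1 = 0.9373.

ω* = 1.9373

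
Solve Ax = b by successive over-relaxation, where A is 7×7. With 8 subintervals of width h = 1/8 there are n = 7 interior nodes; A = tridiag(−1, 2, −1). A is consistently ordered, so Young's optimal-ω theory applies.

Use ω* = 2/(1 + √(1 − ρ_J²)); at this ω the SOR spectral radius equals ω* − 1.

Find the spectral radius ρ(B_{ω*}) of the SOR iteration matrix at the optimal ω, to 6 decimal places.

ρ_SOR = 0.446463

B_J for the 7×7 system has eigenvalues cos(kπ/8); ρ_J = cos(π/8) = 0.923880.
1 − cos²(π/8) = sin²(π/8) ⇒ √(1−ρ_J²) = sin(π/8) = 0.3826834.
ω* = 2 / (1 + 0.3826834) = 2 / 1.3826834 ≈ 1.446463.
ρ_SOR = ω* − 1 = 1.446463 − 1 = 0.446463.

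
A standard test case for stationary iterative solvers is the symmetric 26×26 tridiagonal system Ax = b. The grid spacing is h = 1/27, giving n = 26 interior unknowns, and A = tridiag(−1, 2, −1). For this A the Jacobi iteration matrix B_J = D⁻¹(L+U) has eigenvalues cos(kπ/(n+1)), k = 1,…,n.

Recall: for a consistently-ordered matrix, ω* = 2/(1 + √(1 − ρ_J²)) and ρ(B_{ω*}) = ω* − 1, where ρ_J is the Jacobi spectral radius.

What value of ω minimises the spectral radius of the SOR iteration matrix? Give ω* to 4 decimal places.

ω* = 1.7920

ρ_J = max_k |cos(kπ/27)| = cos(π/27) = 0.9932
root = sin(π/27) = 0.11609  (since 1−cos² = sin²).
Then 2/(1+√(1−ρ_J²)) = 2/(1+0.11609); ω* = 2/1.11609 = 1.7920.
ρ_SOR = ω* − 1 ≈ 0.7920.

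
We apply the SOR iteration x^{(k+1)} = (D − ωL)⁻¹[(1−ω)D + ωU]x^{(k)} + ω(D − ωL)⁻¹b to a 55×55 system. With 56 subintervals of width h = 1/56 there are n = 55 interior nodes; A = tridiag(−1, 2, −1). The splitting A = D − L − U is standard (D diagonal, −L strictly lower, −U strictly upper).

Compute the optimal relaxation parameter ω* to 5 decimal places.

n=55: λ(B_J) = 1 − λ(A)/2 = cos(kπ/56); k=1 gives ρ_J = 0.99843.
√(1 − cos²(π/56)) = sin(π/56) ≈ 0.056070.
ω* = 2 / (1 + 0.056070) = 2 / 1.056070 ≈ 1.89381.
At ω = 1.89381 every |λ(B_ω)| = ω−1, so ρ_SOR = 0.89381.

ω* = 1.89381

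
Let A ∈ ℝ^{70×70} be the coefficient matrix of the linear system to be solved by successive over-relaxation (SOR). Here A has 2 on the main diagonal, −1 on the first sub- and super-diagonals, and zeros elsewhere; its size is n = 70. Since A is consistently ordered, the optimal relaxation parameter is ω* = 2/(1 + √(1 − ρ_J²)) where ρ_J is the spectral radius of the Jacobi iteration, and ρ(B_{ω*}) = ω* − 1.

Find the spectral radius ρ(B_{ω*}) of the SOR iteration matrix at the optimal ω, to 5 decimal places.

[ρ_J] n=70: ρ(B_J) = cos(π/(n+1)) = cos(π/71) = 0.99902.
√(1−ρ_J²) simplifies to sin(π/71) = 0.044233.
ω* = 2 / (1 + 0.044233) = 2 / 1.044233 ≈ 1.91528.
Hence ρ(B_{ω*}) = 1.91528 − 1 = 0.91528.

ρ_SOR = 0.91528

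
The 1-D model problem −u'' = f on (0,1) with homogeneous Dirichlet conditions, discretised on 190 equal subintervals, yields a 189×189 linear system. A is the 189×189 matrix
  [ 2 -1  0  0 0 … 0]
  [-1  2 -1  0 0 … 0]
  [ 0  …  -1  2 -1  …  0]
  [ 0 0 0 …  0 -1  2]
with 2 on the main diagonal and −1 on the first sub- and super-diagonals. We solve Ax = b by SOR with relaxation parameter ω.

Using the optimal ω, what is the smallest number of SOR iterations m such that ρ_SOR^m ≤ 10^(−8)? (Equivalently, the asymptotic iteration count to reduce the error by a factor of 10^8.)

m = 558

½·tridiag(1,0,1) at n=189: λ_k = cos(kπ/190); max |λ| at k=1 ⇒ ρ_J = cos(π/190) ≈ 0.9998633.
√(1−ρ_J²) = |sin(π/190)| = 0.0165339
Then 2/(1+√(1−ρ_J²)) = 2/(1+0.0165339); ω* = 2/1.0165339 = 1.9674700.
At ω = 1.9674700 every |λ(B_ω)| = ω−1, so ρ_SOR = 0.9674700.
(0.9674700)^m ≤ 10^{−8}  ⇒  m·ln(0.9674700) ≤ −8·ln10  ⇒  m ≥ 557.006  ⇒  m = 558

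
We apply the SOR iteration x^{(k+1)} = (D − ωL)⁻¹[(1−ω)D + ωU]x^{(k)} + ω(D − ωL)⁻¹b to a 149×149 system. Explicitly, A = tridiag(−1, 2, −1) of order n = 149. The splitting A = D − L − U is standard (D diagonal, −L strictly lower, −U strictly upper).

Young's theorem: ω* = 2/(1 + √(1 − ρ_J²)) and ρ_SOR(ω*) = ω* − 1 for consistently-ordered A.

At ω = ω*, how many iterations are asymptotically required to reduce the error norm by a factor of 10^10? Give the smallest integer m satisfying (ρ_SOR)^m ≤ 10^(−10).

[ρ_J] n=149: ρ(B_J) = cos(π/(n+1)) = cos(π/150) = 0.9997807.
√(1 − cos²(π/150)) = sin(π/150) ≈ 0.0209424.
ω* = 2/(1+0.0209424) = 1.9589744
Hence ρ(B_{ω*}) = 1.9589744 − 1 = 0.9589744.
For 10 digits: m = 10·ln10 / (−ln 0.9589744) = 23.0259/0.0418909 = 549.664; round up → m = 550.

m = 550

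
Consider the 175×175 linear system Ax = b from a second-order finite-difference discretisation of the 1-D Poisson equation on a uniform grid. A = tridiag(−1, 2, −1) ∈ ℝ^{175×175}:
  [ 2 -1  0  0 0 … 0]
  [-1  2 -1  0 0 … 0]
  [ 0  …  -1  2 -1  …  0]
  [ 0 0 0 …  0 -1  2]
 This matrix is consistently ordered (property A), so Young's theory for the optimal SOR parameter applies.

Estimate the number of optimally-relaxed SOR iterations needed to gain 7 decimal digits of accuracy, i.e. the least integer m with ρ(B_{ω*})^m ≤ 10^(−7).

With n=175, ρ(Jacobi) = cos(π/176) = 0.9998407.
1 − cos²(π/176) = sin²(π/176) ⇒ √(1−ρ_J²) = sin(π/176) = 0.0178490.
So ω* = 2/1.0178490 = 1.9649280 (Young).
At ω = 1.9649280 every |λ(B_ω)| = ω−1, so ρ_SOR = 0.9649280.
m ≥ 7·ln10 / (−ln 0.9649280) = 451.465; smallest integer m = 452.

m = 452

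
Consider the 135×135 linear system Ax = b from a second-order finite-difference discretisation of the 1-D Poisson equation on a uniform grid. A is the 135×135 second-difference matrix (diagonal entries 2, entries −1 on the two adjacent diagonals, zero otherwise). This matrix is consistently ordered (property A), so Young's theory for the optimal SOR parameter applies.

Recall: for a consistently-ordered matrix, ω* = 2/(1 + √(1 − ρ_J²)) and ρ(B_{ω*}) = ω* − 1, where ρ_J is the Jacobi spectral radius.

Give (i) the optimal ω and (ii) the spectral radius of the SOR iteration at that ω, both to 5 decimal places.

ω* = 1.95485, ρ_SOR = 0.95485

B_J for the 135×135 system has eigenvalues cos(kπ/136); ρ_J = cos(π/136) = 0.99973.
1 − cos²(π/136) = sin²(π/136) ⇒ √(1−ρ_J²) = sin(π/136) = 0.023098.
ω* = 2 / (1 + 0.023098) = 2 / 1.023098 ≈ 1.95485.
Hence ρ(B_{ω*}) = 1.95485 − 1 = 0.95485.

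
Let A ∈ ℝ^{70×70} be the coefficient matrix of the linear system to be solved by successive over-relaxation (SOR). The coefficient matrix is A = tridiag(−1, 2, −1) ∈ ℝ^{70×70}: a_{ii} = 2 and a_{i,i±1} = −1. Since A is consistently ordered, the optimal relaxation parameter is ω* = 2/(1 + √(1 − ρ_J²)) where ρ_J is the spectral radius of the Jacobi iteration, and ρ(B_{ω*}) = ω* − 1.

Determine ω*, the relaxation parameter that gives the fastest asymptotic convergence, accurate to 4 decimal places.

½·tridiag(1,0,1) at n=70: λ_k = cos(kπ/71); max |λ| at k=1 ⇒ ρ_J = cos(π/71) ≈ 0.9990.
√(1−ρ_J²) simplifies to sin(π/71) = 0.04423.
[ω*] 2 ÷ (1 + 0.04423) = 2 ÷ 1.04423 = 1.9153.
and ρ(B_{ω*}) = 1.9153 − 1 = 0.9153.

ω* = 1.9153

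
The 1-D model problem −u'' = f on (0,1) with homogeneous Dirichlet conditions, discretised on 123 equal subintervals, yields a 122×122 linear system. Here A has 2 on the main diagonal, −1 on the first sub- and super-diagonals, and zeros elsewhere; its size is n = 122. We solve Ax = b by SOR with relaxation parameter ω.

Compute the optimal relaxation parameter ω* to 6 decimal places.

ω* = 1.950195

n=122: λ(B_J) = 1 − λ(A)/2 = cos(kπ/123); k=1 gives ρ_J = 0.999674.
root = sin(π/123) = 0.0255386  (since 1−cos² = sin²).
ω* = 2 / (1 + 0.0255386) = 2 / 1.0255386 ≈ 1.950195.
ρ(B_{ω*}) = ω*−1 = 0.950195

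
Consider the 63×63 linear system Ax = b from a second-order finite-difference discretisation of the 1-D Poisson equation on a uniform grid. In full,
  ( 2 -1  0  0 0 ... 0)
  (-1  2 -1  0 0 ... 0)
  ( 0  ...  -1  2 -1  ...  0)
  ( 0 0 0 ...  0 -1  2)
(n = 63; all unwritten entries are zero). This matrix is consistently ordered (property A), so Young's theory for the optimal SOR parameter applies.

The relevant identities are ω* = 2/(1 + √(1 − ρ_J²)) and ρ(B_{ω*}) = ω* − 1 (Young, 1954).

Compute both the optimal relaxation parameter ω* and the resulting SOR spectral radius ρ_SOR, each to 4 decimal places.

ω* = 1.9065, ρ_SOR = 0.9065

With n=63, ρ(Jacobi) = cos(π/64) = 0.9988.
√(1−ρ_J²) = |sin(π/64)| = 0.04907
ω* = 2/(1+0.04907) = 1.9065
[ρ_SOR] ω* − 1 = 0.9065.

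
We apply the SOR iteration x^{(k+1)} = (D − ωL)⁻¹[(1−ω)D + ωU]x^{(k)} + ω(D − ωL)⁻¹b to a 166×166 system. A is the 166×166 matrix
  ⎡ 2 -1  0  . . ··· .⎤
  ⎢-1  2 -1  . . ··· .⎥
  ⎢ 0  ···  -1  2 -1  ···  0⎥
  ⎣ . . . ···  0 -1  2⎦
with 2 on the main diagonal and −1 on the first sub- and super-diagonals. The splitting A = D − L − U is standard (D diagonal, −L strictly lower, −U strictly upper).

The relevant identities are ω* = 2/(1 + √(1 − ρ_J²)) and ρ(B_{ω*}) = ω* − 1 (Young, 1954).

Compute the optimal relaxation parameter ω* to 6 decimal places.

[ρ_J] n=166: ρ(B_J) = cos(π/(n+1)) = cos(π/167) = 0.999823.
√(1−ρ_J²) simplifies to sin(π/167) = 0.0188108.
ω* = 2/(1+0.0188108) = 1.963073
ρ_SOR = ω* − 1 ≈ 0.963073.

ω* = 1.963073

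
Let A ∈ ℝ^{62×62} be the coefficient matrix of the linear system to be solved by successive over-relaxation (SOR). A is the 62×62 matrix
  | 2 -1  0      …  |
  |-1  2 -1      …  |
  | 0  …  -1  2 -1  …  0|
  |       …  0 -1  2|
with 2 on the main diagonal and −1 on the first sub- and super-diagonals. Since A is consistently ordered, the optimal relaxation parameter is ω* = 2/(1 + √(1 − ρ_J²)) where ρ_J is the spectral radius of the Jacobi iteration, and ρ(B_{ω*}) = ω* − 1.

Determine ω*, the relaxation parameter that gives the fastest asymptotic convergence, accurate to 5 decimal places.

ω* = 1.90504

B_J for the 62×62 system has eigenvalues cos(kπ/63); ρ_J = cos(π/63) = 0.99876.
√(1−ρ_J²) simplifies to sin(π/63) = 0.049846.
Then 2/(1+√(1−ρ_J²)) = 2/(1+0.049846); ω* = 2/1.049846 = 1.90504.
[ρ_SOR] ω* − 1 = 0.90504.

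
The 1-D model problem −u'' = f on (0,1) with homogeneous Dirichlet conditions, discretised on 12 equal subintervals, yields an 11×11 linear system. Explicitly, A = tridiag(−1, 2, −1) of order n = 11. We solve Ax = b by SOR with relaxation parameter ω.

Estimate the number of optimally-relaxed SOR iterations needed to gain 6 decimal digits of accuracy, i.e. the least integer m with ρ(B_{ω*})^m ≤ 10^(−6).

m = 27

ρ_J = max_k |cos(kπ/12)| = cos(π/12) = 0.9659258
root = sin(π/12) = 0.2588190  (since 1−cos² = sin²).
ω* = 2/(1+0.2588190) = 1.5887908
ρ(B_{ω*}) = ω*−1 = 0.5887908
ρ_SOR^m ≤ 10^(−6) ⇔ m ≥ 6·ln10/(−ln 0.5887908) = 13.8155/0.529684 = 26.083; m = ⌈26.083⌉ = 27.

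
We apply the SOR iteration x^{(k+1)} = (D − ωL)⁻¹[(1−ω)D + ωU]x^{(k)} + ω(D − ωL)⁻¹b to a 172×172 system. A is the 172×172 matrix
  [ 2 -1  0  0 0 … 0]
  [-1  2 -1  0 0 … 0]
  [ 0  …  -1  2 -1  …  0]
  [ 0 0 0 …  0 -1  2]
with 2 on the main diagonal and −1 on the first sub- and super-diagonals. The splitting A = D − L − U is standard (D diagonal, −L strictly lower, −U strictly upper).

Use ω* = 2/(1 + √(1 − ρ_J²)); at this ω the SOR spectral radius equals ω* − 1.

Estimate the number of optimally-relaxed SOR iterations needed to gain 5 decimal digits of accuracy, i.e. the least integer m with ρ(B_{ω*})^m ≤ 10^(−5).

ρ_J = max_k |cos(kπ/173)| = cos(π/173) = 0.9998351
√(1−ρ_J²) simplifies to sin(π/173) = 0.0181585.
Then 2/(1+√(1−ρ_J²)) = 2/(1+0.0181585); ω* = 2/1.0181585 = 1.9643307.
ρ_SOR = ω* − 1 = 1.9643307 − 1 = 0.9643307.
5·ln10 = 11.5129; −ln(0.9643307) = 0.036321; m = ⌈11.5129/0.036321⌉ = ⌈316.976⌉ = 317.

m = 317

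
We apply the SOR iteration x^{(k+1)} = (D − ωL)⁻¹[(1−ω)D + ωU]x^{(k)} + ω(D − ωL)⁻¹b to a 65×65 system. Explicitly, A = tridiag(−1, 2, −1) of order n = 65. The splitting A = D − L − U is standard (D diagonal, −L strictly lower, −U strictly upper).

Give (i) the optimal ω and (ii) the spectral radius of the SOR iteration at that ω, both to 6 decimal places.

ω* = 1.909159, ρ_SOR = 0.909159

½·tridiag(1,0,1) at n=65: λ_k = cos(kπ/66); max |λ| at k=1 ⇒ ρ_J = cos(π/66) ≈ 0.998867.
root = sin(π/66) = 0.0475819  (since 1−cos² = sin²).
Young: ω* = 2/(1+√(1−ρ_J²)) = 2/(1+0.0475819) = 2/1.0475819 = 1.909159.
ρ_SOR = ω* − 1 = 1.909159 − 1 = 0.909159.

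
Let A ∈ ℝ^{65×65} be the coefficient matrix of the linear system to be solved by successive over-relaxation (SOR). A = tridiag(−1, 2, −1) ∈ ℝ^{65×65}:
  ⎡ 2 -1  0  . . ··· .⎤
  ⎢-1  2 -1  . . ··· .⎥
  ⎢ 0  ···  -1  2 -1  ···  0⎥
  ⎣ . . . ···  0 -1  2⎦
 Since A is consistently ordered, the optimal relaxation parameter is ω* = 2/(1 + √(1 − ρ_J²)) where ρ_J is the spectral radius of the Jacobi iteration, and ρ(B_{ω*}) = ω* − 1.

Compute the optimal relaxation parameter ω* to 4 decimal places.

ω* = 1.9092

spectrum of D⁻¹(L+U) = {cos(kπ/66) : 1≤k≤65}; ρ_J = cos(π/66) = 0.9989.
1 − cos²(π/66) = sin²(π/66) ⇒ √(1−ρ_J²) = sin(π/66) = 0.04758.
So ω* = 2/1.04758 = 1.9092 (Young).
ρ_SOR = ω* − 1 ≈ 0.9092.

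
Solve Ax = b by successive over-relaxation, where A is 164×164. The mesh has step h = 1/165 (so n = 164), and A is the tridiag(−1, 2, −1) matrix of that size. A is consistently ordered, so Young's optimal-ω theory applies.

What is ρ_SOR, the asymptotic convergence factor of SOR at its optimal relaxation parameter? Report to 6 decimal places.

ρ_SOR = 0.962634

B_J for the 164×164 system has eigenvalues cos(kπ/165); ρ_J = cos(π/165) = 0.999819.
1 − cos²(π/165) = sin²(π/165) ⇒ √(1−ρ_J²) = sin(π/165) = 0.0190388.
ω* = 2 / (1 + 0.0190388) = 2 / 1.0190388 ≈ 1.962634.
ρ_SOR = ω* − 1 ≈ 0.962634.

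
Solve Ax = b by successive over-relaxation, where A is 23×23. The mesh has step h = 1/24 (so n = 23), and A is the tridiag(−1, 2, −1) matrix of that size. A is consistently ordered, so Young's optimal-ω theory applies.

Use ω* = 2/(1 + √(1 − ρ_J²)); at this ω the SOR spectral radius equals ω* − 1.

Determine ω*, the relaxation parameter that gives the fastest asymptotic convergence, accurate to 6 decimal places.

ω* = 1.769088

spectrum of D⁻¹(L+U) = {cos(kπ/24) : 1≤k≤23}; ρ_J = cos(π/24) = 0.991445.
√(1−ρ_J²) = |sin(π/24)| = 0.1305262
ω* = 2/(1+0.1305262) = 1.769088
and ρ(B_{ω*}) = 1.769088 − 1 = 0.769088.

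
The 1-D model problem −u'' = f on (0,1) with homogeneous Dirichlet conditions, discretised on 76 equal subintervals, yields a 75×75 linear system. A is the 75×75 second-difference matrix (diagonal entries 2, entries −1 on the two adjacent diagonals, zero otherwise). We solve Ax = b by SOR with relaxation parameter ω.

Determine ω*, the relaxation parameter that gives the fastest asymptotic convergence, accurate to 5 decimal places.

ω* = 1.92063

½·tridiag(1,0,1) at n=75: λ_k = cos(kπ/76); max |λ| at k=1 ⇒ ρ_J = cos(π/76) ≈ 0.99915.
root = sin(π/76) = 0.041325  (since 1−cos² = sin²).
ω* = 2/(1+0.041325) = 1.92063
Hence ρ(B_{ω*}) = 1.92063 − 1 = 0.92063.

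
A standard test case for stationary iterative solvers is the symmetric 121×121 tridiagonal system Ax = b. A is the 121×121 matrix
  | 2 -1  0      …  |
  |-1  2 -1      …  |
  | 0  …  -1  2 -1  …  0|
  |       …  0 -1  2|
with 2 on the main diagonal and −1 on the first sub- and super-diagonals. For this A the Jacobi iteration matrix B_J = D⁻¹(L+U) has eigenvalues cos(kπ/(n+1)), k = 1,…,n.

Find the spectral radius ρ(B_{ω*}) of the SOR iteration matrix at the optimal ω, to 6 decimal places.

n=121: λ(B_J) = 1 − λ(A)/2 = cos(kπ/122); k=1 gives ρ_J = 0.999668.
√(1−ρ_J²) simplifies to sin(π/122) = 0.0257479.
[ω*] 2 ÷ (1 + 0.0257479) = 2 ÷ 1.0257479 = 1.949797.
ρ_SOR = ω* − 1 ≈ 0.949797.

ρ_SOR = 0.949797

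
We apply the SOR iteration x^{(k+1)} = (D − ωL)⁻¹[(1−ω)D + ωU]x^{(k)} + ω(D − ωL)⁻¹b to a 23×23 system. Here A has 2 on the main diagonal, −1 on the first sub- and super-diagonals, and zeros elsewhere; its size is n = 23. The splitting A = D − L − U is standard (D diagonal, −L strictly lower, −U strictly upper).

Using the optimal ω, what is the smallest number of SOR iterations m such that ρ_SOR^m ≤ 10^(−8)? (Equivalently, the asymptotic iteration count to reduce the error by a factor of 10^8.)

m = 71

With n=23, ρ(Jacobi) = cos(π/24) = 0.9914449.
root = sin(π/24) = 0.1305262  (since 1−cos² = sin²).
ω* = 2 / (1 + 0.1305262) = 2 / 1.1305262 ≈ 1.7690877.
ρ_SOR = ω* − 1 ≈ 0.7690877.
Need (0.7690877)^m ≤ 10^(−8): m ≥ 8·ln10/|ln 0.7690877| = 18.4207/0.26255 = 70.161 ⇒ m = 71.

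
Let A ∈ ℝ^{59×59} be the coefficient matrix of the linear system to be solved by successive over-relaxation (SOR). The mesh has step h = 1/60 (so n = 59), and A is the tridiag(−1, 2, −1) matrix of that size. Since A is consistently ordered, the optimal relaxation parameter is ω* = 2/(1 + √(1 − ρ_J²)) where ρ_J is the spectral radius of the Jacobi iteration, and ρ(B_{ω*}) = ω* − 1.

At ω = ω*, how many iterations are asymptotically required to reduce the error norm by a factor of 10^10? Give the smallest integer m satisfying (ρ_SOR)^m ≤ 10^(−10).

n=59: λ(B_J) = 1 − λ(A)/2 = cos(kπ/60); k=1 gives ρ_J = 0.9986295.
√(1 − cos²(π/60)) = sin(π/60) ≈ 0.0523360.
Then 2/(1+√(1−ρ_J²)) = 2/(1+0.0523360); ω* = 2/1.0523360 = 1.9005337.
ρ(B_{ω*}) = ω*−1 = 0.9005337
ρ_SOR^m ≤ 10^(−10) ⇔ m ≥ 10·ln10/(−ln 0.9005337) = 23.0259/0.104768 = 219.780; m = ⌈219.780⌉ = 220.

m = 220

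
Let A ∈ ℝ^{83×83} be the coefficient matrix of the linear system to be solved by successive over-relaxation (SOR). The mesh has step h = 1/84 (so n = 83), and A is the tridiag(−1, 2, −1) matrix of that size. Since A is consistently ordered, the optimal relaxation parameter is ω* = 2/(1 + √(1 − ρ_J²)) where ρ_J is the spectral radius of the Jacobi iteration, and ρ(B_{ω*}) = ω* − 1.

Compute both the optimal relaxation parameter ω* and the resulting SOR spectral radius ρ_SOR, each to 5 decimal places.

ω* = 1.92791, ρ_SOR = 0.92791

spectrum of D⁻¹(L+U) = {cos(kπ/84) : 1≤k≤83}; ρ_J = cos(π/84) = 0.99930.
√(1 − cos²(π/84)) = sin(π/84) ≈ 0.037391.
So ω* = 2/1.037391 = 1.92791 (Young).
ρ_SOR = ω* − 1 ≈ 0.92791.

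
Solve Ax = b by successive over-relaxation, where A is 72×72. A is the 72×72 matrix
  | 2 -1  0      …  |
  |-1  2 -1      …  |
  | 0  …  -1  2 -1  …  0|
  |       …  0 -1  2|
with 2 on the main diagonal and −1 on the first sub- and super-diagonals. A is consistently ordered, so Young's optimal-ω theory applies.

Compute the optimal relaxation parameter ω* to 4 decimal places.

B_J for the 72×72 system has eigenvalues cos(kπ/73); ρ_J = cos(π/73) = 0.9991.
√(1−ρ_J²) = |sin(π/73)| = 0.04302
ω* = 2/(1 + 0.04302) = 2/1.04302 = 1.9175.
ρ_SOR = ω* − 1 = 1.9175 − 1 = 0.9175.

ω* = 1.9175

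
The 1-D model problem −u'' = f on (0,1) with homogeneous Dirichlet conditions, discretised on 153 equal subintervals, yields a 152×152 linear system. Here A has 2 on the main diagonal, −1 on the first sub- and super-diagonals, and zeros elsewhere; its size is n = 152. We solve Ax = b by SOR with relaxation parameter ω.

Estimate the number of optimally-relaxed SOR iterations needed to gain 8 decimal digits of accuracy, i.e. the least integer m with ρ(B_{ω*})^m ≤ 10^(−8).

m = 449

n=152: λ(B_J) = 1 − λ(A)/2 = cos(kπ/153); k=1 gives ρ_J = 0.9997892.
√(1−ρ_J²) = |sin(π/153)| = 0.0205318
So ω* = 2/1.0205318 = 1.9597625 (Young).
Hence ρ(B_{ω*}) = 1.9597625 − 1 = 0.9597625.
8·ln10 = 18.4207; −ln(0.9597625) = 0.0410694; m = ⌈18.4207/0.0410694⌉ = ⌈448.526⌉ = 449.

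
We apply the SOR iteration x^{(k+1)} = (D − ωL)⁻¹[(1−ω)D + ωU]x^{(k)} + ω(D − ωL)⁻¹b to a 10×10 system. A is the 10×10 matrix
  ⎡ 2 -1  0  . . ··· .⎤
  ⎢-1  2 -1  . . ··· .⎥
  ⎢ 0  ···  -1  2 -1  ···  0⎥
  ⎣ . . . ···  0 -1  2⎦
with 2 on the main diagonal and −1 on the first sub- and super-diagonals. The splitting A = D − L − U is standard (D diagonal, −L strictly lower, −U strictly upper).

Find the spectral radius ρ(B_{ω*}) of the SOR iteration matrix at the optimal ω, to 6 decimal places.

B_J for the 10×10 system has eigenvalues cos(kπ/11); ρ_J = cos(π/11) = 0.959493.
√(1−ρ_J²) simplifies to sin(π/11) = 0.2817326.
Then 2/(1+√(1−ρ_J²)) = 2/(1+0.2817326); ω* = 2/1.2817326 = 1.560388.
At ω = 1.560388 every |λ(B_ω)| = ω−1, so ρ_SOR = 0.560388.

ρ_SOR = 0.560388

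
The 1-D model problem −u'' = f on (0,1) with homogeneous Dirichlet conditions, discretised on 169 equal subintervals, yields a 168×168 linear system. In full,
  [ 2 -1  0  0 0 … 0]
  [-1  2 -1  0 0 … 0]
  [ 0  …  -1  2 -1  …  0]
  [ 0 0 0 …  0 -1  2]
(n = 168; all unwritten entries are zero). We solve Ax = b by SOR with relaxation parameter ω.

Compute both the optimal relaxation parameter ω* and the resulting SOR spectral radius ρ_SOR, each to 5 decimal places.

B_J for the 168×168 system has eigenvalues cos(kπ/169); ρ_J = cos(π/169) = 0.99983.
1 − cos²(π/169) = sin²(π/169) ⇒ √(1−ρ_J²) = sin(π/169) = 0.018588.
ω* = 2 / (1 + 0.018588) = 2 / 1.018588 ≈ 1.96350.
ρ_SOR = ω* − 1 ≈ 0.96350.

ω* = 1.96350, ρ_SOR = 0.96350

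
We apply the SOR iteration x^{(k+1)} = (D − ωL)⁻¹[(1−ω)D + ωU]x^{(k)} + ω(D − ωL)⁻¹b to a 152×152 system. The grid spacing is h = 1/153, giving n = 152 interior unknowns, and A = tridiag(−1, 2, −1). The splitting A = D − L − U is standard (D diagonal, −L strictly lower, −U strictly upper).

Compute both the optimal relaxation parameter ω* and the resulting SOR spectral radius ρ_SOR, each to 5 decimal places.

ω* = 1.95976, ρ_SOR = 0.95976

B_J for the 152×152 system has eigenvalues cos(kπ/153); ρ_J = cos(π/153) = 0.99979.
1 − cos²(π/153) = sin²(π/153) ⇒ √(1−ρ_J²) = sin(π/153) = 0.020532.
ω* = 2/(1 + 0.020532) = 2/1.020532 = 1.95976.
and ρ(B_{ω*}) = 1.95976 − 1 = 0.95976.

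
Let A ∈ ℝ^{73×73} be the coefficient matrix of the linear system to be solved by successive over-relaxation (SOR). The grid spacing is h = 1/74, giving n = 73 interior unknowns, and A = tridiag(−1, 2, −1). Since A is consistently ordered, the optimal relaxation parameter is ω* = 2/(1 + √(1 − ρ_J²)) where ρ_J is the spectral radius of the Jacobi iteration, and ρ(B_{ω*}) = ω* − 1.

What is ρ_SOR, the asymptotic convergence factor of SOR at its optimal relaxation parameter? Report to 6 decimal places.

ρ_SOR = 0.918573

B_J for the 73×73 system has eigenvalues cos(kπ/74); ρ_J = cos(π/74) = 0.999099.
√(1−ρ_J²) simplifies to sin(π/74) = 0.0424412.
ω* = 2/(1+0.0424412) = 1.918573
ρ(B_{ω*}) = ω*−1 = 0.918573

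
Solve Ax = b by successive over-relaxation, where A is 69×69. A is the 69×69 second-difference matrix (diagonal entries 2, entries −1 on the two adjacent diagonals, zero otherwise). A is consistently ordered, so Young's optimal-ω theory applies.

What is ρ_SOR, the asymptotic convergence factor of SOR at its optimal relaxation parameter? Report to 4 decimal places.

ρ_SOR = 0.9141

spectrum of D⁻¹(L+U) = {cos(kπ/70) : 1≤k≤69}; ρ_J = cos(π/70) = 0.9990.
√(1−ρ_J²) simplifies to sin(π/70) = 0.04486.
ω* = 2/(1 + 0.04486) = 2/1.04486 = 1.9141.
and ρ(B_{ω*}) = 1.9141 − 1 = 0.9141.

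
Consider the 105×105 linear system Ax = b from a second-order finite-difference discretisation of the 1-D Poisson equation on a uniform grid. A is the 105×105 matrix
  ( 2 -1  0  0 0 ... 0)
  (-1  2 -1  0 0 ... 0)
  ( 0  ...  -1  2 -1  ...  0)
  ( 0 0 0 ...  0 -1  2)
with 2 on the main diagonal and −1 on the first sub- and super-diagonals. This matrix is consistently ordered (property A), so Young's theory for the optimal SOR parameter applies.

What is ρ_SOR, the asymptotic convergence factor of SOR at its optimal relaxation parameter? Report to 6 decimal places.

ρ_SOR = 0.942439

½·tridiag(1,0,1) at n=105: λ_k = cos(kπ/106); max |λ| at k=1 ⇒ ρ_J = cos(π/106) ≈ 0.999561.
1 − cos²(π/106) = sin²(π/106) ⇒ √(1−ρ_J²) = sin(π/106) = 0.0296333.
[ω*] 2 ÷ (1 + 0.0296333) = 2 ÷ 1.0296333 = 1.942439.
and ρ(B_{ω*}) = 1.942439 − 1 = 0.942439.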